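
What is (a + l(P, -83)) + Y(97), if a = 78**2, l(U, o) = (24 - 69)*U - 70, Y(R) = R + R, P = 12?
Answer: 5668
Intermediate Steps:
Y(R) = 2*R
l(U, o) = -70 - 45*U (l(U, o) = -45*U - 70 = -70 - 45*U)
a = 6084
(a + l(P, -83)) + Y(97) = (6084 + (-70 - 45*12)) + 2*97 = (6084 + (-70 - 540)) + 194 = (6084 - 610) + 194 = 5474 + 194 = 5668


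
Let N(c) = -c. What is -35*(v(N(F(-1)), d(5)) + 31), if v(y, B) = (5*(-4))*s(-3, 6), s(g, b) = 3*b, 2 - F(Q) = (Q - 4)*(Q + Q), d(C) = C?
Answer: 11515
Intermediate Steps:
F(Q) = 2 - 2*Q*(-4 + Q) (F(Q) = 2 - (Q - 4)*(Q + Q) = 2 - (-4 + Q)*2*Q = 2 - 2*Q*(-4 + Q))
v(y, B) = -360 (v(y, B) = (5*(-4))*(3*6) = -20*18 = -360)
-35*(v(N(F(-1)), d(5)) + 31) = -35*(-360 + 31) = -35*(-329) = 11515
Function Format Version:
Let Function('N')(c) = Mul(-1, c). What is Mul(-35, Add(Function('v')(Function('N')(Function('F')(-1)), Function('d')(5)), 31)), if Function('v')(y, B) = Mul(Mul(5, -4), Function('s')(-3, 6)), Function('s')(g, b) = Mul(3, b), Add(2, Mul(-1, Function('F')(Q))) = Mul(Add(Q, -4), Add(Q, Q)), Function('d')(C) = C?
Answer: 11515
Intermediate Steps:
Function('F')(Q) = Add(2, Mul(-2, Q, Add(-4, Q))) (Function('F')(Q) = Add(2, Mul(-1, Mul(Add(Q, -4), Add(Q, Q)))) = Add(2, Mul(-1, Mul(Add(-4, Q), Mul(2, Q)))) = Add(2, Mul(-1, Mul(2, Q, Add(-4, Q)))) = Add(2, Mul(-2, Q, Add(-4, Q))))
Function('v')(y, B) = -360 (Function('v')(y, B) = Mul(Mul(5, -4), Mul(3, 6)) = Mul(-20, 18) = -360)
Mul(-35, Add(Function('v')(Function('N')(Function('F')(-1)), Function('d')(5)), 31)) = Mul(-35, Add(-360, 31)) = Mul(-35, -329) = 11515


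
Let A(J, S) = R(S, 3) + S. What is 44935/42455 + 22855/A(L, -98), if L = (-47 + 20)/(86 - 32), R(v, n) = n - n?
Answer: -3942471/16982 ≈ -232.16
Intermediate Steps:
R(v, n) = 0
L = -1/2 (L = -27/54 = -27*1/54 = -1/2 ≈ -0.50000)
A(J, S) = S (A(J, S) = 0 + S = S)
44935/42455 + 22855/A(L, -98) = 44935/42455 + 22855/(-98) = 44935*(1/42455) + 22855*(-1/98) = 8987/8491 - 3265/14 = -3942471/16982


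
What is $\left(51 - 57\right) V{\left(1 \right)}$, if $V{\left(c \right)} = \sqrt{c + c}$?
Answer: $- 6 \sqrt{2} \approx -8.4853$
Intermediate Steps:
$V{\left(c \right)} = \sqrt{2} \sqrt{c}$ ($V{\left(c \right)} = \sqrt{2 c} = \sqrt{2} \sqrt{c}$)
$\left(51 - 57\right) V{\left(1 \right)} = \left(51 - 57\right) \sqrt{2} \sqrt{1} = - 6 \sqrt{2} \cdot 1 = - 6 \sqrt{2}$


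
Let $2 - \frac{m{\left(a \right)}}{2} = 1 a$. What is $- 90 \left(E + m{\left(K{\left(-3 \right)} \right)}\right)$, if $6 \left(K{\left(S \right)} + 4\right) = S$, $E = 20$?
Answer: $-2970$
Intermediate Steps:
$K{\left(S \right)} = -4 + \frac{S}{6}$
$m{\left(a \right)} = 4 - 2 a$ ($m{\left(a \right)} = 4 - 2 \cdot 1 a = 4 - 2 a$)
$- 90 \left(E + m{\left(K{\left(-3 \right)} \right)}\right) = - 90 \left(20 - \left(-4 + 2 \left(-4 + \frac{1}{6} \left(-3\right)\right)\right)\right) = - 90 \left(20 - \left(-4 + 2 \left(-4 - \frac{1}{2}\right)\right)\right) = - 90 \left(20 + \left(4 - -9\right)\right) = - 90 \left(20 + \left(4 + 9\right)\right) = - 90 \left(20 + 13\right) = \left(-90\right) 33 = -2970$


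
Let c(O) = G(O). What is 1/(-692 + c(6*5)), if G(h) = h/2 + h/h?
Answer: -1/676 ≈ -0.0014793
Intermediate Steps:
G(h) = 1 + h/2 (G(h) = h*(½) + 1 = h/2 + 1 = 1 + h/2)
c(O) = 1 + O/2
1/(-692 + c(6*5)) = 1/(-692 + (1 + (6*5)/2)) = 1/(-692 + (1 + (½)*30)) = 1/(-692 + (1 + 15)) = 1/(-692 + 16) = 1/(-676) = -1/676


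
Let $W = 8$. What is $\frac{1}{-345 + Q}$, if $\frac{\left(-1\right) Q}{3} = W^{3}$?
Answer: $- \frac{1}{1881} \approx -0.00053163$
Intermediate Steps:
$Q = -1536$ ($Q = - 3 \cdot 8^{3} = \left(-3\right) 512 = -1536$)
$\frac{1}{-345 + Q} = \frac{1}{-345 - 1536} = \frac{1}{-1881} = - \frac{1}{1881}$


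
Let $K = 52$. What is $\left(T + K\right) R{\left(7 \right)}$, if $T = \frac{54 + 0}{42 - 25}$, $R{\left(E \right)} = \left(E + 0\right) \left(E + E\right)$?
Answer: $\frac{91924}{17} \approx 5407.3$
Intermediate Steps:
$R{\left(E \right)} = 2 E^{2}$ ($R{\left(E \right)} = E 2 E = 2 E^{2}$)
$T = \frac{54}{17} \approx 3.1765$
$\left(T + K\right) R{\left(7 \right)} = \left(\frac{54}{17} + 52\right) 2 \cdot 7^{2} = \frac{938 \cdot 2 \cdot 49}{17} = \frac{938}{17} \cdot 98 = \frac{91924}{17}$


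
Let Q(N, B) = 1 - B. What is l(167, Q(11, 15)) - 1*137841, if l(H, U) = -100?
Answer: -137941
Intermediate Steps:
l(167, Q(11, 15)) - 1*137841 = -100 - 1*137841 = -100 - 137841 = -137941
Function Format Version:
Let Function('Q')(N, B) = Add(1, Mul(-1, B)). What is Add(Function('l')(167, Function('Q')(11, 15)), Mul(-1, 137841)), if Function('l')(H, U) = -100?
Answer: -137941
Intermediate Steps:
Add(Function('l')(167, Function('Q')(11, 15)), Mul(-1, 137841)) = Add(-100, Mul(-1, 137841)) = Add(-100, -137841) = -137941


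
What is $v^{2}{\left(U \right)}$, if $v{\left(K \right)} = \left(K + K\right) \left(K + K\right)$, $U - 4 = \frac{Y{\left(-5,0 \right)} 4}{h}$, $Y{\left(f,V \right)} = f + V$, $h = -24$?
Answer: $\frac{707281}{81} \approx 8731.9$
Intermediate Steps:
$Y{\left(f,V \right)} = V + f$
$U = \frac{29}{6}$ ($U = 4 + \frac{\left(0 - 5\right) 4}{-24} = 4 + \left(-5\right) 4 \left(- \frac{1}{24}\right) = 4 - - \frac{5}{6} = 4 + \frac{5}{6} = \frac{29}{6} \approx 4.8333$)
$v{\left(K \right)} = 4 K^{2}$ ($v{\left(K \right)} = 2 K 2 K = 4 K^{2}$)
$v^{2}{\left(U \right)} = \left(4 \left(\frac{29}{6}\right)^{2}\right)^{2} = \left(4 \cdot \frac{841}{36}\right)^{2} = \left(\frac{841}{9}\right)^{2} = \frac{707281}{81}$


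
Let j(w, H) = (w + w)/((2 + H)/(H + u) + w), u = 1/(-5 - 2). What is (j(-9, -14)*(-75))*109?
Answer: -4855950/269 ≈ -18052.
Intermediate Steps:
u = -⅐ (u = 1/(-7) = -⅐ ≈ -0.14286)
j(w, H) = 2*w/(w + (2 + H)/(-⅐ + H)) (j(w, H) = (w + w)/((2 + H)/(H - ⅐) + w) = (2*w)/((2 + H)/(-⅐ + H) + w) = (2*w)/(w + (2 + H)/(-⅐ + H)) = 2*w/(w + (2 + H)/(-⅐ + H)))
(j(-9, -14)*(-75))*109 = ((2*(-9)*(-1 + 7*(-14))/(14 - 1*(-9) + 7*(-14) + 7*(-14)*(-9)))*(-75))*109 = ((2*(-9)*(-1 - 98)/(14 + 9 - 98 + 882))*(-75))*109 = ((2*(-9)*(-99)/807)*(-75))*109 = ((2*(-9)*(1/807)*(-99))*(-75))*109 = ((594/269)*(-75))*109 = -44550/269*109 = -4855950/269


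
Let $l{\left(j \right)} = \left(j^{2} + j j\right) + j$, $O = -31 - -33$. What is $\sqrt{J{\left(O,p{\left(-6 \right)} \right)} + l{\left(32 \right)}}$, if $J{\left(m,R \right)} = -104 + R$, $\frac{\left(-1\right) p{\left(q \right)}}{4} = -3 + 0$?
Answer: $2 \sqrt{497} \approx 44.587$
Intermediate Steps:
$O = 2$ ($O = -31 + 33 = 2$)
$l{\left(j \right)} = j + 2 j^{2}$ ($l{\left(j \right)} = \left(j^{2} + j^{2}\right) + j = 2 j^{2} + j = j + 2 j^{2}$)
$p{\left(q \right)} = 12$ ($p{\left(q \right)} = - 4 \left(-3 + 0\right) = \left(-4\right) \left(-3\right) = 12$)
$\sqrt{J{\left(O,p{\left(-6 \right)} \right)} + l{\left(32 \right)}} = \sqrt{\left(-104 + 12\right) + 32 \left(1 + 2 \cdot 32\right)} = \sqrt{-92 + 32 \left(1 + 64\right)} = \sqrt{-92 + 32 \cdot 65} = \sqrt{-92 + 2080} = \sqrt{1988} = 2 \sqrt{497}$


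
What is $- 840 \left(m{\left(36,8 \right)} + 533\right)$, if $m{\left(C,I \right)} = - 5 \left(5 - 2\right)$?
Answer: $-435120$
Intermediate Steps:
$m{\left(C,I \right)} = -15$ ($m{\left(C,I \right)} = \left(-5\right) 3 = -15$)
$- 840 \left(m{\left(36,8 \right)} + 533\right) = - 840 \left(-15 + 533\right) = \left(-840\right) 518 = -435120$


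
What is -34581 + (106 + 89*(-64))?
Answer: -40171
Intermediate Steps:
-34581 + (106 + 89*(-64)) = -34581 + (106 - 5696) = -34581 - 5590 = -40171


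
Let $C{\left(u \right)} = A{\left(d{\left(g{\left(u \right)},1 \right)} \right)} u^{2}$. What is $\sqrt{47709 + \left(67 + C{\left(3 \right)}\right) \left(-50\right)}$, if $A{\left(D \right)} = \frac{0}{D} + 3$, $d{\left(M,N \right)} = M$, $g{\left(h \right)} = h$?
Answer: $\sqrt{43009} \approx 207.39$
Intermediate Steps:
$A{\left(D \right)} = 3$ ($A{\left(D \right)} = 0 + 3 = 3$)
$C{\left(u \right)} = 3 u^{2}$
$\sqrt{47709 + \left(67 + C{\left(3 \right)}\right) \left(-50\right)} = \sqrt{47709 + \left(67 + 3 \cdot 3^{2}\right) \left(-50\right)} = \sqrt{47709 + \left(67 + 3 \cdot 9\right) \left(-50\right)} = \sqrt{47709 + \left(67 + 27\right) \left(-50\right)} = \sqrt{47709 + 94 \left(-50\right)} = \sqrt{47709 - 4700} = \sqrt{43009}$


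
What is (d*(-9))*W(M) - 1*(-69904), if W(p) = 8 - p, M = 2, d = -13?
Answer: 70606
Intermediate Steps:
(d*(-9))*W(M) - 1*(-69904) = (-13*(-9))*(8 - 1*2) - 1*(-69904) = 117*(8 - 2) + 69904 = 117*6 + 69904 = 702 + 69904 = 70606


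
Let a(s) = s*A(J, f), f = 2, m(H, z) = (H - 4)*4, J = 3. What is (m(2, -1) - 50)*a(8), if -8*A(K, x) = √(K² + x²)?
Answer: 58*√13 ≈ 209.12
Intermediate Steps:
m(H, z) = -16 + 4*H (m(H, z) = (-4 + H)*4 = -16 + 4*H)
A(K, x) = -√(K² + x²)/8
a(s) = -s*√13/8 (a(s) = s*(-√(3² + 2²)/8) = s*(-√(9 + 4)/8) = s*(-√13/8) = -s*√13/8)
(m(2, -1) - 50)*a(8) = ((-16 + 4*2) - 50)*(-⅛*8*√13) = ((-16 + 8) - 50)*(-√13) = (-8 - 50)*(-√13) = -(-58)*√13 = 58*√13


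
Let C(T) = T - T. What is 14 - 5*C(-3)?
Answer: 14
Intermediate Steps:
C(T) = 0
14 - 5*C(-3) = 14 - 5*0 = 14 + 0 = 14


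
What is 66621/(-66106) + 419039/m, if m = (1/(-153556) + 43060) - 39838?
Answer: 4220692313317853/32706434733686 ≈ 129.05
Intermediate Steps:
m = 494757431/153556 (m = (-1/153556 + 43060) - 39838 = 6612121359/153556 - 39838 = 494757431/153556 ≈ 3222.0)
66621/(-66106) + 419039/m = 66621/(-66106) + 419039/(494757431/153556) = 66621*(-1/66106) + 419039*(153556/494757431) = -66621/66106 + 64345952684/494757431 = 4220692313317853/32706434733686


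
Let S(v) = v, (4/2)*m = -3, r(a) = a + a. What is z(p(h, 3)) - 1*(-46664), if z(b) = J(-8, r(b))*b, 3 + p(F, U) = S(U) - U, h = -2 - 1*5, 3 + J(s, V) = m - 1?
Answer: 93361/2 ≈ 46681.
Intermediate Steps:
r(a) = 2*a
m = -3/2 (m = (1/2)*(-3) = -3/2 ≈ -1.5000)
J(s, V) = -11/2 (J(s, V) = -3 + (-3/2 - 1) = -3 - 5/2 = -11/2)
h = -7 (h = -2 - 5 = -7)
p(F, U) = -3 (p(F, U) = -3 + (U - U) = -3 + 0 = -3)
z(b) = -11*b/2
z(p(h, 3)) - 1*(-46664) = -11/2*(-3) - 1*(-46664) = 33/2 + 46664 = 93361/2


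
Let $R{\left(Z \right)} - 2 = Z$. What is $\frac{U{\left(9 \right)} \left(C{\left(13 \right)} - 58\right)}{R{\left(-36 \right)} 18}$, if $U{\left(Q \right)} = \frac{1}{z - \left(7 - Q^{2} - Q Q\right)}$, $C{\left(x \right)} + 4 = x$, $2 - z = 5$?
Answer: $\frac{49}{93024} \approx 0.00052675$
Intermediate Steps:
$R{\left(Z \right)} = 2 + Z$
$z = -3$ ($z = 2 - 5 = -3$)
$C{\left(x \right)} = -4 + x$
$U{\left(Q \right)} = \frac{1}{-10 + 2 Q^{2}}$ ($U{\left(Q \right)} = \frac{1}{-3 - \left(7 - Q^{2} - Q Q\right)} = \frac{1}{-3 + \left(\left(Q^{2} + Q^{2}\right) - 7\right)} = \frac{1}{-3 + \left(2 Q^{2} - 7\right)} = \frac{1}{-3 + \left(-7 + 2 Q^{2}\right)} = \frac{1}{-10 + 2 Q^{2}}$)
$\frac{U{\left(9 \right)} \left(C{\left(13 \right)} - 58\right)}{R{\left(-36 \right)} 18} = \frac{\frac{1}{2 \left(-5 + 9^{2}\right)} \left(\left(-4 + 13\right) - 58\right)}{\left(2 - 36\right) 18} = \frac{\frac{1}{2 \left(-5 + 81\right)} \left(9 - 58\right)}{\left(-34\right) 18} = \frac{\frac{1}{2 \cdot 76} \left(-49\right)}{-612} = \frac{1}{2} \cdot \frac{1}{76} \left(-49\right) \left(- \frac{1}{612}\right) = \frac{1}{152} \left(-49\right) \left(- \frac{1}{612}\right) = \left(- \frac{49}{152}\right) \left(- \frac{1}{612}\right) = \frac{49}{93024}$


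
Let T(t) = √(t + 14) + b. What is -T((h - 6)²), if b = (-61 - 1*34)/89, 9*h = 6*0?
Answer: 95/89 - 5*√2 ≈ -6.0037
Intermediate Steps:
h = 0 (h = (6*0)/9 = (⅑)*0 = 0)
b = -95/89 (b = (-61 - 34)*(1/89) = -95*1/89 = -95/89 ≈ -1.0674)
T(t) = -95/89 + √(14 + t) (T(t) = √(t + 14) - 95/89 = √(14 + t) - 95/89 = -95/89 + √(14 + t))
-T((h - 6)²) = -(-95/89 + √(14 + (0 - 6)²)) = -(-95/89 + √(14 + (-6)²)) = -(-95/89 + √(14 + 36)) = -(-95/89 + √50) = -(-95/89 + 5*√2) = 95/89 - 5*√2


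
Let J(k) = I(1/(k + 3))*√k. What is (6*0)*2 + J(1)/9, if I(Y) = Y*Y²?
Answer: 1/576 ≈ 0.0017361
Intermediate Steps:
I(Y) = Y³
J(k) = √k/(3 + k)³ (J(k) = (1/(k + 3))³*√k = (1/(3 + k))³*√k = √k/(3 + k)³)
(6*0)*2 + J(1)/9 = (6*0)*2 + (√1/(3 + 1)³)/9 = 0*2 + (1/4³)*(⅑) = 0 + (1*(1/64))*(⅑) = 0 + (1/64)*(⅑) = 0 + 1/576 = 1/576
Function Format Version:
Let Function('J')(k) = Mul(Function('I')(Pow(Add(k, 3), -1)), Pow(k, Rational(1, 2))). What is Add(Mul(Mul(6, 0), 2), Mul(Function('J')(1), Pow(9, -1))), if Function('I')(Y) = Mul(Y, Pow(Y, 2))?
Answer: Rational(1, 576) ≈ 0.0017361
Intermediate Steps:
Function('I')(Y) = Pow(Y, 3)
Function('J')(k) = Mul(Pow(k, Rational(1, 2)), Pow(Add(3, k), -3)) (Function('J')(k) = Mul(Pow(Pow(Add(k, 3), -1), 3), Pow(k, Rational(1, 2))) = Mul(Pow(Pow(Add(3, k), -1), 3), Pow(k, Rational(1, 2))) = Mul(Pow(Add(3, k), -3), Pow(k, Rational(1, 2))) = Mul(Pow(k, Rational(1, 2)), Pow(Add(3, k), -3)))
Add(Mul(Mul(6, 0), 2), Mul(Function('J')(1), Pow(9, -1))) = Add(Mul(Mul(6, 0), 2), Mul(Mul(Pow(1, Rational(1, 2)), Pow(Add(3, 1), -3)), Pow(9, -1))) = Add(Mul(0, 2), Mul(Mul(1, Pow(4, -3)), Rational(1, 9))) = Add(0, Mul(Mul(1, Rational(1, 64)), Rational(1, 9))) = Add(0, Mul(Rational(1, 64), Rational(1, 9))) = Add(0, Rational(1, 576)) = Rational(1, 576)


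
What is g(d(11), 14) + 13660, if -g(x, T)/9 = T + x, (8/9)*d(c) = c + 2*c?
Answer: 105599/8 ≈ 13200.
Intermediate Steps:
d(c) = 27*c/8 (d(c) = 9*(c + 2*c)/8 = 9*(3*c)/8 = 27*c/8)
g(x, T) = -9*T - 9*x (g(x, T) = -9*(T + x) = -9*T - 9*x)
g(d(11), 14) + 13660 = (-9*14 - 243*11/8) + 13660 = (-126 - 9*297/8) + 13660 = (-126 - 2673/8) + 13660 = -3681/8 + 13660 = 105599/8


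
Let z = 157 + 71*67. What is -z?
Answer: -4914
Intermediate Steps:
z = 4914 (z = 157 + 4757 = 4914)
-z = -1*4914 = -4914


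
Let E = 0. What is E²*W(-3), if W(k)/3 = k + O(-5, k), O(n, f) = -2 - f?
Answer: 0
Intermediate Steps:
W(k) = -6 (W(k) = 3*(k + (-2 - k)) = 3*(-2) = -6)
E²*W(-3) = 0²*(-6) = 0*(-6) = 0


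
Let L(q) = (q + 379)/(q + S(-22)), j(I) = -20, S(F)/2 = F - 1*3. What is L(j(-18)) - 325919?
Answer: -22814689/70 ≈ -3.2592e+5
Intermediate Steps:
S(F) = -6 + 2*F (S(F) = 2*(F - 1*3) = 2*(F - 3) = 2*(-3 + F) = -6 + 2*F)
L(q) = (379 + q)/(-50 + q) (L(q) = (q + 379)/(q + (-6 + 2*(-22))) = (379 + q)/(q + (-6 - 44)) = (379 + q)/(q - 50) = (379 + q)/(-50 + q))
L(j(-18)) - 325919 = (379 - 20)/(-50 - 20) - 325919 = 359/(-70) - 325919 = -1/70*359 - 325919 = -359/70 - 325919 = -22814689/70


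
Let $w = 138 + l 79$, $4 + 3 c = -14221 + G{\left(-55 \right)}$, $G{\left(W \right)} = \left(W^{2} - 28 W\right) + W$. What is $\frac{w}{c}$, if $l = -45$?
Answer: $\frac{153}{145} \approx 1.0552$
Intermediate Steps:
$G{\left(W \right)} = W^{2} - 27 W$
$c = - \frac{9715}{3}$ ($c = - \frac{4}{3} + \frac{-14221 - 55 \left(-27 - 55\right)}{3} = - \frac{4}{3} + \frac{-14221 - -4510}{3} = - \frac{4}{3} + \frac{-14221 + 4510}{3} = - \frac{4}{3} + \frac{1}{3} \left(-9711\right) = - \frac{4}{3} - 3237 = - \frac{9715}{3} \approx -3238.3$)
$w = -3417$ ($w = 138 - 3555 = -3417$)
$\frac{w}{c} = - \frac{3417}{- \frac{9715}{3}} = \left(-3417\right) \left(- \frac{3}{9715}\right) = \frac{153}{145}$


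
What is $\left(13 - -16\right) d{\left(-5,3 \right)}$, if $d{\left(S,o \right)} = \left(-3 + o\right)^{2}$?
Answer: $0$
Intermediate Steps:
$\left(13 - -16\right) d{\left(-5,3 \right)} = \left(13 - -16\right) \left(-3 + 3\right)^{2} = \left(13 + 16\right) 0^{2} = 29 \cdot 0 = 0$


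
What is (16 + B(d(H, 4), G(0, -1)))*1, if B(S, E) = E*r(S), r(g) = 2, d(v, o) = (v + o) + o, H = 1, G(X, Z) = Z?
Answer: 14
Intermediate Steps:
d(v, o) = v + 2*o (d(v, o) = (o + v) + o = v + 2*o)
B(S, E) = 2*E (B(S, E) = E*2 = 2*E)
(16 + B(d(H, 4), G(0, -1)))*1 = (16 + 2*(-1))*1 = (16 - 2)*1 = 14*1 = 14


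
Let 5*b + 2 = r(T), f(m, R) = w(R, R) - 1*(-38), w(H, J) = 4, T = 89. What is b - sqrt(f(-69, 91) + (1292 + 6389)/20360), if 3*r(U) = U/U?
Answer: -1/3 - sqrt(4391657090)/10180 ≈ -6.8431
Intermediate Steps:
f(m, R) = 42 (f(m, R) = 4 - 1*(-38) = 4 + 38 = 42)
r(U) = 1/3 (r(U) = (U/U)/3 = (1/3)*1 = 1/3)
b = -1/3 (b = -2/5 + (1/5)*(1/3) = -2/5 + 1/15 = -1/3 ≈ -0.33333)
b - sqrt(f(-69, 91) + (1292 + 6389)/20360) = -1/3 - sqrt(42 + (1292 + 6389)/20360) = -1/3 - sqrt(42 + 7681*(1/20360)) = -1/3 - sqrt(42 + 7681/20360) = -1/3 - sqrt(862801/20360) = -1/3 - sqrt(4391657090)/10180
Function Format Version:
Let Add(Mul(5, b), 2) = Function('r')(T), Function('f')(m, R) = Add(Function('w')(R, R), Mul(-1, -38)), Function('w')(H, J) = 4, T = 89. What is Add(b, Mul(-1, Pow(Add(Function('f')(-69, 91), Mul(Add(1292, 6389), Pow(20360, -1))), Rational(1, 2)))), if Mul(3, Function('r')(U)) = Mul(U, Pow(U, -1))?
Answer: Add(Rational(-1, 3), Mul(Rational(-1, 10180), Pow(4391657090, Rational(1, 2)))) ≈ -6.8431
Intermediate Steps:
Function('f')(m, R) = 42 (Function('f')(m, R) = Add(4, Mul(-1, -38)) = Add(4, 38) = 42)
Function('r')(U) = Rational(1, 3) (Function('r')(U) = Mul(Rational(1, 3), Mul(U, Pow(U, -1))) = Mul(Rational(1, 3), 1) = Rational(1, 3))
b = Rational(-1, 3) (b = Add(Rational(-2, 5), Mul(Rational(1, 5), Rational(1, 3))) = Add(Rational(-2, 5), Rational(1, 15)) = Rational(-1, 3) ≈ -0.33333)
Add(b, Mul(-1, Pow(Add(Function('f')(-69, 91), Mul(Add(1292, 6389), Pow(20360, -1))), Rational(1, 2)))) = Add(Rational(-1, 3), Mul(-1, Pow(Add(42, Mul(Add(1292, 6389), Pow(20360, -1))), Rational(1, 2)))) = Add(Rational(-1, 3), Mul(-1, Pow(Add(42, Mul(7681, Rational(1, 20360))), Rational(1, 2)))) = Add(Rational(-1, 3), Mul(-1, Pow(Add(42, Rational(7681, 20360)), Rational(1, 2)))) = Add(Rational(-1, 3), Mul(-1, Pow(Rational(862801, 20360), Rational(1, 2)))) = Add(Rational(-1, 3), Mul(-1, Mul(Rational(1, 10180), Pow(4391657090, Rational(1, 2))))) = Add(Rational(-1, 3), Mul(Rational(-1, 10180), Pow(4391657090, Rational(1, 2))))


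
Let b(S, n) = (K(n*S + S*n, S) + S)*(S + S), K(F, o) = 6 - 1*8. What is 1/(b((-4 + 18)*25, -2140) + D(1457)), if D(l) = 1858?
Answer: 1/245458 ≈ 4.0740e-6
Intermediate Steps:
K(F, o) = -2 (K(F, o) = 6 - 8 = -2)
b(S, n) = 2*S*(-2 + S) (b(S, n) = (-2 + S)*(S + S) = (-2 + S)*(2*S) = 2*S*(-2 + S))
1/(b((-4 + 18)*25, -2140) + D(1457)) = 1/(2*((-4 + 18)*25)*(-2 + (-4 + 18)*25) + 1858) = 1/(2*(14*25)*(-2 + 14*25) + 1858) = 1/(2*350*(-2 + 350) + 1858) = 1/(2*350*348 + 1858) = 1/(243600 + 1858) = 1/245458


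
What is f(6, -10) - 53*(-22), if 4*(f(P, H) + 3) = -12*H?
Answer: 1193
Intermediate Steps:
f(P, H) = -3 - 3*H (f(P, H) = -3 + (-12*H)/4 = -3 - 3*H)
f(6, -10) - 53*(-22) = (-3 - 3*(-10)) - 53*(-22) = (-3 + 30) + 1166 = 27 + 1166 = 1193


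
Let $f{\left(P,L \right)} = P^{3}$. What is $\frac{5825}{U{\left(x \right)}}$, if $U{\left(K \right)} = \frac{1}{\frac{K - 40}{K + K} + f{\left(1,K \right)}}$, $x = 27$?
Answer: $\frac{238825}{54} \approx 4422.7$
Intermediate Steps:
$U{\left(K \right)} = \frac{1}{1 + \frac{-40 + K}{2 K}}$ ($U{\left(K \right)} = \frac{1}{\frac{K - 40}{K + K} + 1^{3}} = \frac{1}{\frac{-40 + K}{2 K} + 1} = \frac{1}{1 + \frac{-40 + K}{2 K}}$)
$\frac{5825}{U{\left(x \right)}} = \frac{5825}{2 \cdot 27 \frac{1}{-40 + 3 \cdot 27}} = \frac{5825}{2 \cdot 27 \frac{1}{-40 + 81}} = \frac{5825}{2 \cdot 27 \cdot \frac{1}{41}} = \frac{5825}{\frac{54}{41}} = 5825 \cdot \frac{41}{54} = \frac{238825}{54}$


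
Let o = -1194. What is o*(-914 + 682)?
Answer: 277008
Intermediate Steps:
o*(-914 + 682) = -1194*(-914 + 682) = -1194*(-232) = 277008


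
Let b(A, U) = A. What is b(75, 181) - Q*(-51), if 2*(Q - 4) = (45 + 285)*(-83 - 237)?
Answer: -2692521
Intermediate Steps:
Q = -52796 (Q = 4 + ((45 + 285)*(-83 - 237))/2 = 4 + (330*(-320))/2 = 4 + (½)*(-105600) = 4 - 52800 = -52796)
b(75, 181) - Q*(-51) = 75 - (-52796)*(-51) = 75 - 1*2692596 = 75 - 2692596 = -2692521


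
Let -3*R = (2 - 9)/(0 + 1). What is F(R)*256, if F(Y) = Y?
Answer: 1792/3 ≈ 597.33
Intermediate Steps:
R = 7/3 (R = -(2 - 9)/(3*(0 + 1)) = -(-7)/(3*1) = -(-7)/3 = -⅓*(-7) = 7/3 ≈ 2.3333)
F(R)*256 = (7/3)*256 = 1792/3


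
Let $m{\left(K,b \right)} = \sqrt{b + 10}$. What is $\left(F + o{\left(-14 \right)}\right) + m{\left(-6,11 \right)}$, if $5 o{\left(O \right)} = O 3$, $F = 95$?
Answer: $\frac{433}{5} + \sqrt{21} \approx 91.183$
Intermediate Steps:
$m{\left(K,b \right)} = \sqrt{10 + b}$
$o{\left(O \right)} = \frac{3 O}{5}$ ($o{\left(O \right)} = \frac{O 3}{5} = \frac{3 O}{5}$)
$\left(F + o{\left(-14 \right)}\right) + m{\left(-6,11 \right)} = \left(95 + \frac{3}{5} \left(-14\right)\right) + \sqrt{10 + 11} = \left(95 - \frac{42}{5}\right) + \sqrt{21} = \frac{433}{5} + \sqrt{21}$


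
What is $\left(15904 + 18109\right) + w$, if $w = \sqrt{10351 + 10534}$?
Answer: $34013 + \sqrt{20885} \approx 34158.0$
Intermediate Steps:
$w = \sqrt{20885} \approx 144.52$
$\left(15904 + 18109\right) + w = \left(15904 + 18109\right) + \sqrt{20885} = 34013 + \sqrt{20885}$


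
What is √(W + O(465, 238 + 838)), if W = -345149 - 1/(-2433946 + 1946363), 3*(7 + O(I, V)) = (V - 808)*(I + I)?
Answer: I*√62305209680253981/487583 ≈ 511.93*I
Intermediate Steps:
O(I, V) = -7 + 2*I*(-808 + V)/3 (O(I, V) = -7 + ((V - 808)*(I + I))/3 = -7 + ((-808 + V)*(2*I))/3 = -7 + (2*I*(-808 + V))/3 = -7 + 2*I*(-808 + V)/3)
W = -168288784866/487583 (W = -345149 - 1/(-487583) = -345149 - 1*(-1/487583) = -345149 + 1/487583 = -168288784866/487583 ≈ -3.4515e+5)
√(W + O(465, 238 + 838)) = √(-168288784866/487583 + (-7 - 1616/3*465 + (⅔)*465*(238 + 838))) = √(-168288784866/487583 + (-7 - 250480 + (⅔)*465*1076)) = √(-168288784866/487583 + (-7 - 250480 + 333560)) = √(-168288784866/487583 + 83073) = √(-127783802307/487583) = I*√62305209680253981/487583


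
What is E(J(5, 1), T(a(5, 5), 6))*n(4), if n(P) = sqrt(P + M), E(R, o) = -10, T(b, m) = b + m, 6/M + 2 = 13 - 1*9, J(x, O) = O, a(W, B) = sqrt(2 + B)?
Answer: -10*sqrt(7) ≈ -26.458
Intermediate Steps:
M = 3 (M = 6/(-2 + (13 - 1*9)) = 6/(-2 + (13 - 9)) = 6/(-2 + 4) = 6/2 = 6*(1/2) = 3)
n(P) = sqrt(3 + P) (n(P) = sqrt(P + 3) = sqrt(3 + P))
E(J(5, 1), T(a(5, 5), 6))*n(4) = -10*sqrt(3 + 4) = -10*sqrt(7)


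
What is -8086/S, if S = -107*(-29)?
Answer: -8086/3103 ≈ -2.6059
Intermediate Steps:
S = 3103
-8086/S = -8086/3103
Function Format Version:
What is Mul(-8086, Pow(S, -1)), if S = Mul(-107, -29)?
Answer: Rational(-8086, 3103) ≈ -2.6059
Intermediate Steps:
S = 3103
Mul(-8086, Pow(S, -1)) = Mul(-8086, Pow(3103, -1)) = Mul(-8086, Rational(1, 3103)) = Rational(-8086, 3103)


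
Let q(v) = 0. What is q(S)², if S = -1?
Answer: 0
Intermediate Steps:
q(S)² = 0² = 0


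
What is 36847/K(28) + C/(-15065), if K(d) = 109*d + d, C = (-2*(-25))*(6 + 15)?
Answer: 110373211/9280040 ≈ 11.894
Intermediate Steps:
C = 1050 (C = 50*21 = 1050)
K(d) = 110*d
36847/K(28) + C/(-15065) = 36847/((110*28)) + 1050/(-15065) = 36847/3080 + 1050*(-1/15065) = 36847*(1/3080) - 210/3013 = 36847/3080 - 210/3013 = 110373211/9280040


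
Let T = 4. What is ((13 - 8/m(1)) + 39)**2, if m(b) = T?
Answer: 2500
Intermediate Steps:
m(b) = 4
((13 - 8/m(1)) + 39)**2 = ((13 - 8/4) + 39)**2 = ((13 - 1*2) + 39)**2 = ((13 - 2) + 39)**2 = (11 + 39)**2 = 50**2 = 2500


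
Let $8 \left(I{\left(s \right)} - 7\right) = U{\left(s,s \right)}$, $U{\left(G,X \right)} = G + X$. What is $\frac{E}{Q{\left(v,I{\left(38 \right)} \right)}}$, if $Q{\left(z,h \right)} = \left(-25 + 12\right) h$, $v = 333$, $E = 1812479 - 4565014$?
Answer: $\frac{5505070}{429} \approx 12832.0$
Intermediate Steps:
$E = -2752535$
$I{\left(s \right)} = 7 + \frac{s}{4}$ ($I{\left(s \right)} = 7 + \frac{s + s}{8} = 7 + \frac{2 s}{8} = 7 + \frac{s}{4}$)
$Q{\left(z,h \right)} = - 13 h$
$\frac{E}{Q{\left(v,I{\left(38 \right)} \right)}} = - \frac{2752535}{\left(-13\right) \left(7 + \frac{1}{4} \cdot 38\right)} = - \frac{2752535}{\left(-13\right) \left(7 + \frac{19}{2}\right)} = - \frac{2752535}{\left(-13\right) \frac{33}{2}} = - \frac{2752535}{- \frac{429}{2}} = \left(-2752535\right) \left(- \frac{2}{429}\right) = \frac{5505070}{429}$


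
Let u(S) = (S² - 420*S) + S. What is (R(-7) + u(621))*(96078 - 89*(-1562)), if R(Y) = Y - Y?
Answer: 29490912432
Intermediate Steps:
R(Y) = 0
u(S) = S² - 419*S
(R(-7) + u(621))*(96078 - 89*(-1562)) = (0 + 621*(-419 + 621))*(96078 - 89*(-1562)) = (0 + 621*202)*(96078 + 139018) = (0 + 125442)*235096 = 125442*235096 = 29490912432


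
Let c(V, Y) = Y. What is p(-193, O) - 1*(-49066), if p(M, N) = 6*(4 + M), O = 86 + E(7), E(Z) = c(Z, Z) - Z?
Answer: 47932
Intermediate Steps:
E(Z) = 0 (E(Z) = Z - Z = 0)
O = 86 (O = 86 + 0 = 86)
p(M, N) = 24 + 6*M
p(-193, O) - 1*(-49066) = (24 + 6*(-193)) - 1*(-49066) = (24 - 1158) + 49066 = -1134 + 49066 = 47932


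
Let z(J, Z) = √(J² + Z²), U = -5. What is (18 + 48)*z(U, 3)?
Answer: 66*√34 ≈ 384.84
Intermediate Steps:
(18 + 48)*z(U, 3) = (18 + 48)*√((-5)² + 3²) = 66*√(25 + 9) = 66*√34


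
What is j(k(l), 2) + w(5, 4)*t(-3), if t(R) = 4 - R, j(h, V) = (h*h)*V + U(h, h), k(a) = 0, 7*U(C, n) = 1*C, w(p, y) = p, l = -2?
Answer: 35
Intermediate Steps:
U(C, n) = C/7 (U(C, n) = (1*C)/7 = C/7)
j(h, V) = h/7 + V*h² (j(h, V) = (h*h)*V + h/7 = h²*V + h/7 = V*h² + h/7 = h/7 + V*h²)
j(k(l), 2) + w(5, 4)*t(-3) = 0*(⅐ + 2*0) + 5*(4 - 1*(-3)) = 0*(⅐ + 0) + 5*(4 + 3) = 0*(⅐) + 5*7 = 0 + 35 = 35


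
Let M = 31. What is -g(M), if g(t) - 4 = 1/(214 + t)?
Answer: -981/245 ≈ -4.0041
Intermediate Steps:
g(t) = 4 + 1/(214 + t)
-g(M) = -(857 + 4*31)/(214 + 31) = -(857 + 124)/245 = -981/245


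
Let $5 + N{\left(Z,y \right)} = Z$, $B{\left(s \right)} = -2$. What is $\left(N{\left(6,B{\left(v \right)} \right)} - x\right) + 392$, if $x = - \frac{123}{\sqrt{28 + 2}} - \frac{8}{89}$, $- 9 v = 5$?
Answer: $\frac{34985}{89} + \frac{41 \sqrt{30}}{10} \approx 415.55$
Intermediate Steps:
$v = - \frac{5}{9}$ ($v = \left(- \frac{1}{9}\right) 5 = - \frac{5}{9} \approx -0.55556$)
$N{\left(Z,y \right)} = -5 + Z$
$x = - \frac{8}{89} - \frac{41 \sqrt{30}}{10}$ ($x = - \frac{123}{\sqrt{30}} - \frac{8}{89} = - 123 \frac{\sqrt{30}}{30} - \frac{8}{89} = - \frac{41 \sqrt{30}}{10} - \frac{8}{89} = - \frac{8}{89} - \frac{41 \sqrt{30}}{10} \approx -22.547$)
$\left(N{\left(6,B{\left(v \right)} \right)} - x\right) + 392 = \left(\left(-5 + 6\right) - \left(- \frac{8}{89} - \frac{41 \sqrt{30}}{10}\right)\right) + 392 = \left(1 + \left(\frac{8}{89} + \frac{41 \sqrt{30}}{10}\right)\right) + 392 = \left(\frac{97}{89} + \frac{41 \sqrt{30}}{10}\right) + 392 = \frac{34985}{89} + \frac{41 \sqrt{30}}{10}$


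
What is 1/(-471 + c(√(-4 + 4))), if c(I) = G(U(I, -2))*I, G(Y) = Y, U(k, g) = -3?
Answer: -1/471 ≈ -0.0021231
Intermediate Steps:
c(I) = -3*I
1/(-471 + c(√(-4 + 4))) = 1/(-471 - 3*√(-4 + 4)) = 1/(-471 - 3*√0) = 1/(-471 - 3*0) = 1/(-471 + 0) = 1/(-471) = -1/471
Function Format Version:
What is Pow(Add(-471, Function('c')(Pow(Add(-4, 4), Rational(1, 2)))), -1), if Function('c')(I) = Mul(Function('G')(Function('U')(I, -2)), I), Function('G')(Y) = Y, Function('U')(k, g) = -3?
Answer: Rational(-1, 471) ≈ -0.0021231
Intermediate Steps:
Function('c')(I) = Mul(-3, I)
Pow(Add(-471, Function('c')(Pow(Add(-4, 4), Rational(1, 2)))), -1) = Pow(Add(-471, Mul(-3, Pow(Add(-4, 4), Rational(1, 2)))), -1) = Pow(Add(-471, Mul(-3, Pow(0, Rational(1, 2)))), -1) = Pow(Add(-471, Mul(-3, 0)), -1) = Pow(Add(-471, 0), -1) = Pow(-471, -1) = Rational(-1, 471)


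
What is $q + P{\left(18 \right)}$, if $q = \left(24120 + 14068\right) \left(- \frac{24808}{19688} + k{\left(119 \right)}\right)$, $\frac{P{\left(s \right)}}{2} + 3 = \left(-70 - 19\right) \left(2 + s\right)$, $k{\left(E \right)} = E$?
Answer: $\frac{11056502578}{2461} \approx 4.4927 \cdot 10^{6}$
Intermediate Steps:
$P{\left(s \right)} = -362 - 178 s$ ($P{\left(s \right)} = -6 + 2 \left(-70 - 19\right) \left(2 + s\right) = -6 + 2 \left(- 89 \left(2 + s\right)\right) = -6 + 2 \left(-178 - 89 s\right) = -6 - \left(356 + 178 s\right) = -362 - 178 s$)
$q = \frac{11065278504}{2461}$ ($q = \left(24120 + 14068\right) \left(- \frac{24808}{19688} + 119\right) = 38188 \left(\left(-24808\right) \frac{1}{19688} + 119\right) = 38188 \left(- \frac{3101}{2461} + 119\right) = 38188 \cdot \frac{289758}{2461} = \frac{11065278504}{2461} \approx 4.4963 \cdot 10^{6}$)
$q + P{\left(18 \right)} = \frac{11065278504}{2461} - 3566 = \frac{11056502578}{2461}$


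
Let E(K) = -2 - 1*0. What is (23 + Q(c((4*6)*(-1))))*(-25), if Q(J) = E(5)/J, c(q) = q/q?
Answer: -525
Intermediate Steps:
E(K) = -2 (E(K) = -2 + 0 = -2)
c(q) = 1
Q(J) = -2/J
(23 + Q(c((4*6)*(-1))))*(-25) = (23 - 2/1)*(-25) = (23 - 2*1)*(-25) = (23 - 2)*(-25) = 21*(-25) = -525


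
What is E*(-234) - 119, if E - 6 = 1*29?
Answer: -8309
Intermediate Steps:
E = 35 (E = 6 + 1*29 = 6 + 29 = 35)
E*(-234) - 119 = 35*(-234) - 119 = -8190 - 119 = -8309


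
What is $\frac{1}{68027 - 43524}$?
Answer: $\frac{1}{24503} \approx 4.0811 \cdot 10^{-5}$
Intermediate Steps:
$\frac{1}{68027 - 43524} = \frac{1}{24503}$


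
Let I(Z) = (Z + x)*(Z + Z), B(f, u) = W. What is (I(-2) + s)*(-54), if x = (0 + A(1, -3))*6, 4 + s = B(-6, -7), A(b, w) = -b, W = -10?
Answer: -972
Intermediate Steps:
B(f, u) = -10
s = -14 (s = -4 - 10 = -14)
x = -6 (x = (0 - 1*1)*6 = (0 - 1)*6 = -1*6 = -6)
I(Z) = 2*Z*(-6 + Z) (I(Z) = (Z - 6)*(Z + Z) = (-6 + Z)*(2*Z) = 2*Z*(-6 + Z))
(I(-2) + s)*(-54) = (2*(-2)*(-6 - 2) - 14)*(-54) = (2*(-2)*(-8) - 14)*(-54) = (32 - 14)*(-54) = 18*(-54) = -972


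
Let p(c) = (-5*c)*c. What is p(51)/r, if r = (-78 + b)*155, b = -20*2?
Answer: 2601/3658 ≈ 0.71104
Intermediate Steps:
b = -40
p(c) = -5*c²
r = -18290 (r = (-78 - 40)*155 = -118*155 = -18290)
p(51)/r = -5*51²/(-18290) = -5*2601*(-1/18290) = -13005*(-1/18290) = 2601/3658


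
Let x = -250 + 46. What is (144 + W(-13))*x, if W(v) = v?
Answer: -26724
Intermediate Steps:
x = -204
(144 + W(-13))*x = (144 - 13)*(-204) = 131*(-204) = -26724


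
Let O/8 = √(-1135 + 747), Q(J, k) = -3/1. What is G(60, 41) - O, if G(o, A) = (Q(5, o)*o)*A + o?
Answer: -7320 - 16*I*√97 ≈ -7320.0 - 157.58*I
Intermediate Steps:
Q(J, k) = -3 (Q(J, k) = -3*1 = -3)
G(o, A) = o - 3*A*o (G(o, A) = (-3*o)*A + o = -3*A*o + o = o - 3*A*o)
O = 16*I*√97 (O = 8*√(-1135 + 747) = 8*√(-388) = 8*(2*I*√97) = 16*I*√97 ≈ 157.58*I)
G(60, 41) - O = 60*(1 - 3*41) - 16*I*√97 = 60*(1 - 123) - 16*I*√97 = 60*(-122) - 16*I*√97 = -7320 - 16*I*√97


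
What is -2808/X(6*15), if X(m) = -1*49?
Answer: 2808/49 ≈ 57.306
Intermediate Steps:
X(m) = -49
-2808/X(6*15) = -2808/(-49) = -2808*(-1/49) = 2808/49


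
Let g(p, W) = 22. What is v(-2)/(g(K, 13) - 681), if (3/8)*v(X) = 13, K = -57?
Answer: -104/1977 ≈ -0.052605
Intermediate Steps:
v(X) = 104/3 (v(X) = (8/3)*13 = 104/3)
v(-2)/(g(K, 13) - 681) = (104/3)/(22 - 681) = (104/3)/(-659) = -1/659*104/3 = -104/1977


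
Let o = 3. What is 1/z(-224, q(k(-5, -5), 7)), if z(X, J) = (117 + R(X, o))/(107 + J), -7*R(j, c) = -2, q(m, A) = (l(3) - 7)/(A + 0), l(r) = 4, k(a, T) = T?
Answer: 746/821 ≈ 0.90865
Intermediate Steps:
q(m, A) = -3/A (q(m, A) = (4 - 7)/(A + 0) = -3/A)
R(j, c) = 2/7 (R(j, c) = -⅐*(-2) = 2/7)
z(X, J) = 821/(7*(107 + J)) (z(X, J) = (117 + 2/7)/(107 + J) = 821/(7*(107 + J)))
1/z(-224, q(k(-5, -5), 7)) = 1/(821/(7*(107 - 3/7))) = 1/(821/(7*(746/7))) = 1/((821/7)*(7/746)) = 1/(821/746) = 746/821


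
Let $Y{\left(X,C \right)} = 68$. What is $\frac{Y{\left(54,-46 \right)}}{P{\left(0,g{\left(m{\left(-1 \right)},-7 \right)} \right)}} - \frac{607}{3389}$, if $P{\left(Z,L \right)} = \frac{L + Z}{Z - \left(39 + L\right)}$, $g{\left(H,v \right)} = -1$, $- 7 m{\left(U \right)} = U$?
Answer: $\frac{8756569}{3389} \approx 2583.8$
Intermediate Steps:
$m{\left(U \right)} = - \frac{U}{7}$
$P{\left(Z,L \right)} = \frac{L + Z}{-39 + Z - L}$
$\frac{Y{\left(54,-46 \right)}}{P{\left(0,g{\left(m{\left(-1 \right)},-7 \right)} \right)}} - \frac{607}{3389} = \frac{68}{\frac{1}{39 - 1 - 0} \left(\left(-1\right) \left(-1\right) - 0\right)} - \frac{607}{3389} = \frac{68}{\frac{1}{39 - 1 + 0} \left(1 + 0\right)} - \frac{607}{3389} = \frac{68}{\frac{1}{38} \cdot 1} - \frac{607}{3389} = 68 \frac{1}{\frac{1}{38}} - \frac{607}{3389} = 68 \cdot 38 - \frac{607}{3389} = 2584 - \frac{607}{3389} = \frac{8756569}{3389}$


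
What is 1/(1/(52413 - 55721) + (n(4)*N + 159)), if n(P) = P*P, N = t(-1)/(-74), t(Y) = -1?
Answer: 122396/19487391 ≈ 0.0062808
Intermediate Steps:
N = 1/74 (N = -1/(-74) = -1*(-1/74) = 1/74 ≈ 0.013514)
n(P) = P**2
1/(1/(52413 - 55721) + (n(4)*N + 159)) = 1/(1/(52413 - 55721) + (4**2*(1/74) + 159)) = 1/(1/(-3308) + (16*(1/74) + 159)) = 1/(-1/3308 + (8/37 + 159)) = 1/(-1/3308 + 5891/37) = 1/(19487391/122396) = 122396/19487391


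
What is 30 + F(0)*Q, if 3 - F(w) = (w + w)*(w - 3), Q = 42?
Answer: 156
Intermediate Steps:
F(w) = 3 - 2*w*(-3 + w) (F(w) = 3 - (w + w)*(w - 3) = 3 - 2*w*(-3 + w))
30 + F(0)*Q = 30 + (3 - 2*0² + 6*0)*42 = 30 + (3 - 2*0 + 0)*42 = 30 + (3 + 0 + 0)*42 = 30 + 3*42 = 30 + 126 = 156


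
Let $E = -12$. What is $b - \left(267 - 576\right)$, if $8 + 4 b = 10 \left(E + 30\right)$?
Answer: $352$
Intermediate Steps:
$b = 43$ ($b = -2 + \frac{10 \left(-12 + 30\right)}{4} = -2 + \frac{10 \cdot 18}{4} = -2 + \frac{1}{4} \cdot 180 = -2 + 45 = 43$)
$b - \left(267 - 576\right) = 43 - \left(267 - 576\right) = 43 - -309 = 43 + 309 = 352$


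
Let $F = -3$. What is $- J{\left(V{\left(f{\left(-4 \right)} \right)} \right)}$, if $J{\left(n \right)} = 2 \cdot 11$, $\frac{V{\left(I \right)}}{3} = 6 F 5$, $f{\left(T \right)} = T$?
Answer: $-22$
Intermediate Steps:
$V{\left(I \right)} = -270$ ($V{\left(I \right)} = 3 \cdot 6 \left(-3\right) 5 = 3 \left(\left(-18\right) 5\right) = 3 \left(-90\right) = -270$)
$J{\left(n \right)} = 22$
$- J{\left(V{\left(f{\left(-4 \right)} \right)} \right)} = \left(-1\right) 22 = -22$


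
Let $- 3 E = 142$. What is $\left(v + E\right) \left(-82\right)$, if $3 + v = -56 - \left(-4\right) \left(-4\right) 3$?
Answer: $\frac{37966}{3} \approx 12655.0$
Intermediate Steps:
$E = - \frac{142}{3}$ ($E = \left(- \frac{1}{3}\right) 142 = - \frac{142}{3} \approx -47.333$)
$v = -107$ ($v = -3 - \left(56 + \left(-4\right) \left(-4\right) 3\right) = -3 - \left(56 + 16 \cdot 3\right) = -3 - 104 = -107$)
$\left(v + E\right) \left(-82\right) = \left(-107 - \frac{142}{3}\right) \left(-82\right) = \left(- \frac{463}{3}\right) \left(-82\right) = \frac{37966}{3}$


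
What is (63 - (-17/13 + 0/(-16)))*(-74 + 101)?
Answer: 22572/13 ≈ 1736.3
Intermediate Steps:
(63 - (-17/13 + 0/(-16)))*(-74 + 101) = (63 - (-17*1/13 + 0*(-1/16)))*27 = (63 - (-17/13 + 0))*27 = (63 - 1*(-17/13))*27 = (63 + 17/13)*27 = (836/13)*27 = 22572/13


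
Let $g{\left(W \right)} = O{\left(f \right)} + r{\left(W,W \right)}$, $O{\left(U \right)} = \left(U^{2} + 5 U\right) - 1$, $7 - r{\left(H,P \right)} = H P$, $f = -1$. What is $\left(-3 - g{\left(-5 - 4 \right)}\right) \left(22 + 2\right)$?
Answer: $1824$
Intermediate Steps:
$r{\left(H,P \right)} = 7 - H P$
$O{\left(U \right)} = -1 + U^{2} + 5 U$
$g{\left(W \right)} = 2 - W^{2}$ ($g{\left(W \right)} = \left(-1 + \left(-1\right)^{2} + 5 \left(-1\right)\right) - \left(-7 + W W\right) = \left(-1 + 1 - 5\right) - \left(-7 + W^{2}\right) = -5 - \left(-7 + W^{2}\right) = 2 - W^{2}$)
$\left(-3 - g{\left(-5 - 4 \right)}\right) \left(22 + 2\right) = \left(-3 - \left(2 - \left(-5 - 4\right)^{2}\right)\right) \left(22 + 2\right) = \left(-3 - \left(2 - \left(-9\right)^{2}\right)\right) 24 = \left(-3 - \left(2 - 81\right)\right) 24 = \left(-3 - -79\right) 24 = \left(-3 + 79\right) 24 = 76 \cdot 24 = 1824$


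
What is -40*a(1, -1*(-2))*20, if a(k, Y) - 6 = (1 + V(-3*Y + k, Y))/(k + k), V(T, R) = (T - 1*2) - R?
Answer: -1600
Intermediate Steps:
V(T, R) = -2 + T - R (V(T, R) = (T - 2) - R = (-2 + T) - R = -2 + T - R)
a(k, Y) = 6 + (-1 + k - 4*Y)/(2*k) (a(k, Y) = 6 + (1 + (-2 + (-3*Y + k) - Y))/(k + k) = 6 + (1 + (-2 + (k - 3*Y) - Y))/((2*k)) = 6 + (1 + (-2 + k - 4*Y))*(1/(2*k)) = 6 + (-1 + k - 4*Y)*(1/(2*k)) = 6 + (-1 + k - 4*Y)/(2*k))
-40*a(1, -1*(-2))*20 = -20*(-1 - (-4)*(-2) + 13*1)/1*20 = -20*(-1 - 4*2 + 13)*20 = -20*(-1 - 8 + 13)*20 = -20*4*20 = -40*2*20 = -80*20 = -1600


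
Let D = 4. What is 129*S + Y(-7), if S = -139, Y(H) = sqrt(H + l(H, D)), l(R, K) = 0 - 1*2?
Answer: -17931 + 3*I ≈ -17931.0 + 3.0*I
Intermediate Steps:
l(R, K) = -2 (l(R, K) = 0 - 2 = -2)
Y(H) = sqrt(-2 + H) (Y(H) = sqrt(H - 2) = sqrt(-2 + H))
129*S + Y(-7) = 129*(-139) + sqrt(-2 - 7) = -17931 + sqrt(-9) = -17931 + 3*I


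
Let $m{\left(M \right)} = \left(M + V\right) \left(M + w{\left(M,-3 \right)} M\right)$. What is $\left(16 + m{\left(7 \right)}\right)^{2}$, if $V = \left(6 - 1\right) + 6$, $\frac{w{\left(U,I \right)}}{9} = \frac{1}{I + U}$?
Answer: $\frac{724201}{4} \approx 1.8105 \cdot 10^{5}$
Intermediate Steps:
$w{\left(U,I \right)} = \frac{9}{I + U}$
$V = 11$ ($V = 5 + 6 = 11$)
$m{\left(M \right)} = \left(11 + M\right) \left(M + \frac{9 M}{-3 + M}\right)$ ($m{\left(M \right)} = \left(M + 11\right) \left(M + \frac{9}{-3 + M} M\right) = \left(11 + M\right) \left(M + \frac{9 M}{-3 + M}\right)$)
$\left(16 + m{\left(7 \right)}\right)^{2} = \left(16 + \frac{7 \left(66 + 7^{2} + 17 \cdot 7\right)}{-3 + 7}\right)^{2} = \left(16 + \frac{7 \left(66 + 49 + 119\right)}{4}\right)^{2} = \left(16 + 7 \cdot \frac{1}{4} \cdot 234\right)^{2} = \left(16 + \frac{819}{2}\right)^{2} = \left(\frac{851}{2}\right)^{2} = \frac{724201}{4}$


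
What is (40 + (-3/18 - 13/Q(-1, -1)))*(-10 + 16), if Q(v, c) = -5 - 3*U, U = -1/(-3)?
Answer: 252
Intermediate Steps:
U = ⅓ (U = -1*(-⅓) = ⅓ ≈ 0.33333)
Q(v, c) = -6 (Q(v, c) = -5 - 3*⅓ = -5 - 1 = -6)
(40 + (-3/18 - 13/Q(-1, -1)))*(-10 + 16) = (40 + (-3/18 - 13/(-6)))*(-10 + 16) = (40 + (-3*1/18 - 13*(-⅙)))*6 = (40 + (-⅙ + 13/6))*6 = (40 + 2)*6 = 42*6 = 252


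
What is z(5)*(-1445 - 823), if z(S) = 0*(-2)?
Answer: 0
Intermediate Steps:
z(S) = 0
z(5)*(-1445 - 823) = 0*(-1445 - 823) = 0*(-2268) = 0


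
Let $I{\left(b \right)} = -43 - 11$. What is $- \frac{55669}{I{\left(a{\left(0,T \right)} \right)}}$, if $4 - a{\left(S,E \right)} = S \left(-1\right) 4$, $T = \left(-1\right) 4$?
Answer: $\frac{55669}{54} \approx 1030.9$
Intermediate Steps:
$T = -4$
$a{\left(S,E \right)} = 4 + 4 S$ ($a{\left(S,E \right)} = 4 - S \left(-1\right) 4 = 4 - - S 4 = 4 - - 4 S = 4 + 4 S$)
$I{\left(b \right)} = -54$ ($I{\left(b \right)} = -43 - 11 = -54$)
$- \frac{55669}{I{\left(a{\left(0,T \right)} \right)}} = - \frac{55669}{-54} = \left(-55669\right) \left(- \frac{1}{54}\right) = \frac{55669}{54}$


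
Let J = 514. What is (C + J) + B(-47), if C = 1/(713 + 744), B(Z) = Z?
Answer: 680420/1457 ≈ 467.00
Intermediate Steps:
C = 1/1457 ≈ 0.00068634
(C + J) + B(-47) = (1/1457 + 514) - 47 = 748899/1457 - 47 = 680420/1457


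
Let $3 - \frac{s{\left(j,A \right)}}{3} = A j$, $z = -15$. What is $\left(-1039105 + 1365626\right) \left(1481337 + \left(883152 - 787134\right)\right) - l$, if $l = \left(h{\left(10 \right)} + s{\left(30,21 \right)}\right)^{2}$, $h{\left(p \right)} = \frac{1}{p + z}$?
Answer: $\frac{12875899826039}{25} \approx 5.1504 \cdot 10^{11}$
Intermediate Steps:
$s{\left(j,A \right)} = 9 - 3 A j$
$h{\left(p \right)} = \frac{1}{-15 + p}$ ($h{\left(p \right)} = \frac{1}{p - 15} = \frac{1}{-15 + p}$)
$l = \frac{88472836}{25}$ ($l = \left(\frac{1}{-15 + 10} + \left(9 - 63 \cdot 30\right)\right)^{2} = \left(\frac{1}{-5} + \left(9 - 1890\right)\right)^{2} = \left(- \frac{1}{5} - 1881\right)^{2} = \left(- \frac{9406}{5}\right)^{2} = \frac{88472836}{25} \approx 3.5389 \cdot 10^{6}$)
$\left(-1039105 + 1365626\right) \left(1481337 + \left(883152 - 787134\right)\right) - l = \left(-1039105 + 1365626\right) \left(1481337 + \left(883152 - 787134\right)\right) - \frac{88472836}{25} = 326521 \left(1481337 + \left(883152 - 787134\right)\right) - \frac{88472836}{25} = 326521 \left(1481337 + 96018\right) - \frac{88472836}{25} = 326521 \cdot 1577355 - \frac{88472836}{25} = 515039531955 - \frac{88472836}{25} = \frac{12875899826039}{25}$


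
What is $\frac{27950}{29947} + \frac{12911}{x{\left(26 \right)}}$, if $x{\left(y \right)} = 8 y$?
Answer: $\frac{392459317}{6228976} \approx 63.005$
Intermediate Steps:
$\frac{27950}{29947} + \frac{12911}{x{\left(26 \right)}} = \frac{27950}{29947} + \frac{12911}{8 \cdot 26} = 27950 \cdot \frac{1}{29947} + \frac{12911}{208} = \frac{27950}{29947} + 12911 \cdot \frac{1}{208} = \frac{27950}{29947} + \frac{12911}{208} = \frac{392459317}{6228976}$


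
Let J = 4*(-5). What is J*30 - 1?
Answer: -601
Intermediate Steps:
J = -20
J*30 - 1 = -20*30 - 1 = -600 - 1 = -601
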